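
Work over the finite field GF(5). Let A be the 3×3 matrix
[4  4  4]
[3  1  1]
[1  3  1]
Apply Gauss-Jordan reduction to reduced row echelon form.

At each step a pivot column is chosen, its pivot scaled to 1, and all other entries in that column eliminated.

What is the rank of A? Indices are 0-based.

pivot(0,0)=4: scale R0 → (1, 1, 1)
  clear (1,0): R1 −= (3)R0 → (0, 3, 3)
  clear (2,0): R2 −= (1)R0 → (0, 2, 0)
pivot(1,1)=3: scale R1 → (0, 1, 1)
  clear (0,1): R0 −= (1)R1 → (1, 0, 0)
  clear (2,1): R2 −= (2)R1 → (0, 0, 3)
pivot(2,2)=3: scale R2 → (0, 0, 1)
  clear (1,2): R1 −= (1)R2 → (0, 1, 0)

rank = 3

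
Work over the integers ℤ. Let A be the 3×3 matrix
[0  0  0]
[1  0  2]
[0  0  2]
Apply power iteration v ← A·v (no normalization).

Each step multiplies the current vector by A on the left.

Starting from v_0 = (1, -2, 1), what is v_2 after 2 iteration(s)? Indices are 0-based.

v_2 = (0, 4, 4)

v_0 = (1, -2, 1).
v_1 = A·v_0 = (0, 3, 2).
v_2 = A·v_1 = (0, 4, 4).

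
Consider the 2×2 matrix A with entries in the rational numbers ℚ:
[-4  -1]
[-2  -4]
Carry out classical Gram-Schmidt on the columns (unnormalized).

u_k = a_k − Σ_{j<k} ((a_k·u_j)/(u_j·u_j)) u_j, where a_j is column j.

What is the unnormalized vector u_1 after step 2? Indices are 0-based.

u_1 = (7/5, -14/5)

Step 1: u_0 = a_0 = (-4, -2).
Step 2: u_1 = a_1 − (3/5)·u_0 = (7/5, -14/5).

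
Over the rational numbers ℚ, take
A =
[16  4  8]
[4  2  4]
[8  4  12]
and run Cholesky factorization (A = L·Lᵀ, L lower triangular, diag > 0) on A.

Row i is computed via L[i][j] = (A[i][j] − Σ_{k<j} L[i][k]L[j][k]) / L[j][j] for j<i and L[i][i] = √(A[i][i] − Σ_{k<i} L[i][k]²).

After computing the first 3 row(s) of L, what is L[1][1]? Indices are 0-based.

Step 1: L[0][0] = √(16) = 4.
  L[1][0] = (4) / L[0][0] = 1.
Step 2: L[1][1] = √(1) = 1.
  L[2][0] = (8) / L[0][0] = 2.
  L[2][1] = (2) / L[1][1] = 2.
Step 3: L[2][2] = √(4) = 2.

L[1][1] = 1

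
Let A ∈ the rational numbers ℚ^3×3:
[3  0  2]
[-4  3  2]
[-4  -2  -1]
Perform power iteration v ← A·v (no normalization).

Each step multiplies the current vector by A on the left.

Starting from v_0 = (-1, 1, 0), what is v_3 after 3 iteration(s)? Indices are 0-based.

v_0 = (-1, 1, 0).
v_1 = A·v_0 = (-3, 7, 2).
v_2 = A·v_1 = (-5, 37, -4).
v_3 = A·v_2 = (-23, 123, -50).

v_3 = (-23, 123, -50)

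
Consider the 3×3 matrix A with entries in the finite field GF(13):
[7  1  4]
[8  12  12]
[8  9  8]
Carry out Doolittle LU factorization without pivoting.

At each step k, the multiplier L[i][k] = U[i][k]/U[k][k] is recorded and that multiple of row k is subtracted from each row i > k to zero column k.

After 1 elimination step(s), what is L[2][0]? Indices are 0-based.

L[2][0] = 3

Step 1: pivot at (0,0) is 7.
  row1 ← row1 − (3)·row0  ⇒  L[1][0]=3, U row1=(0, 9, 0)
  row2 ← row2 − (3)·row0  ⇒  L[2][0]=3, U row2=(0, 6, 9)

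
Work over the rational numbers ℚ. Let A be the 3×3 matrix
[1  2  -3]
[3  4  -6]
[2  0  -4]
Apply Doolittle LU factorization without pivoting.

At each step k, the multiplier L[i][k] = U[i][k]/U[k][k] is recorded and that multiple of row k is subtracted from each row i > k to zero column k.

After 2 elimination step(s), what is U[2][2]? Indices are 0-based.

Step 1: pivot at (0,0) is 1.
  row1 ← row1 − (3)·row0  ⇒  L[1][0]=3, U row1=(0, -2, 3)
  row2 ← row2 − (2)·row0  ⇒  L[2][0]=2, U row2=(0, -4, 2)
Step 2: pivot at (1,1) is -2.
  row2 ← row2 − (2)·row1  ⇒  L[2][1]=2, U row2=(0, 0, -4)

U[2][2] = -4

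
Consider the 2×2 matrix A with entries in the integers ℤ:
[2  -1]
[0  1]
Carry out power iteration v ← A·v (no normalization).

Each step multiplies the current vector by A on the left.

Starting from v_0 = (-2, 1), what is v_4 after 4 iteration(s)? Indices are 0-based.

v_0 = (-2, 1).
v_1 = A·v_0 = (-5, 1).
v_2 = A·v_1 = (-11, 1).
v_3 = A·v_2 = (-23, 1).
v_4 = A·v_3 = (-47, 1).

v_4 = (-47, 1)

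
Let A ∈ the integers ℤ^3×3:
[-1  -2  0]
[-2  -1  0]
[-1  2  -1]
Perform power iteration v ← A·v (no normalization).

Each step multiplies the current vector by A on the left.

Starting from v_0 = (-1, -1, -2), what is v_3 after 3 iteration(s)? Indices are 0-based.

v_0 = (-1, -1, -2).
v_1 = A·v_0 = (3, 3, 1).
v_2 = A·v_1 = (-9, -9, 2).
v_3 = A·v_2 = (27, 27, -11).

v_3 = (27, 27, -11)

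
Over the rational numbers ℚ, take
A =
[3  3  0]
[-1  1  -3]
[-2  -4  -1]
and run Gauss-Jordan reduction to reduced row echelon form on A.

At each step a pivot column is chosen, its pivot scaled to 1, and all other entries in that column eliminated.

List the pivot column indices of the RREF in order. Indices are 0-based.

pivot columns: 0, 1, 2

step 1: normalize row 0 (÷3) = (1, 1, 0)
  row 1: subtract -1×row0 = (0, 2, -3)
  row 2: subtract -2×row0 = (0, -2, -1)
step 2: normalize row 1 (÷2) = (0, 1, -3/2)
  row 0: subtract 1×row1 = (1, 0, 3/2)
  row 2: subtract -2×row1 = (0, 0, -4)
step 3: normalize row 2 (÷-4) = (0, 0, 1)
  row 0: subtract 3/2×row2 = (1, 0, 0)
  row 1: subtract -3/2×row2 = (0, 1, 0)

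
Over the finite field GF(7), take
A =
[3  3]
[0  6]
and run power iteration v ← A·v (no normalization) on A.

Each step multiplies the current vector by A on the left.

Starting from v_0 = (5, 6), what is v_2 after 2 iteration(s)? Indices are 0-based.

v_2 = (4, 6)

v_0 = (5, 6).
v_1 = A·v_0 = (5, 1).
v_2 = A·v_1 = (4, 6).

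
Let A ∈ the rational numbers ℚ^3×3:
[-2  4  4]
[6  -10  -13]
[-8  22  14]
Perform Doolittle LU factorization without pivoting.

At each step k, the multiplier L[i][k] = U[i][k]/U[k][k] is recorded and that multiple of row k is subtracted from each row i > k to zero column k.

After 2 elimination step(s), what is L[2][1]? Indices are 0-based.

[col 0] pivot -2
  R1 -= -3*R0 → (0, 2, -1)  (L[1][0] := -3)
  R2 -= 4*R0 → (0, 6, -2)  (L[2][0] := 4)
[col 1] pivot 2
  R2 -= 3*R1 → (0, 0, 1)  (L[2][1] := 3)

L[2][1] = 3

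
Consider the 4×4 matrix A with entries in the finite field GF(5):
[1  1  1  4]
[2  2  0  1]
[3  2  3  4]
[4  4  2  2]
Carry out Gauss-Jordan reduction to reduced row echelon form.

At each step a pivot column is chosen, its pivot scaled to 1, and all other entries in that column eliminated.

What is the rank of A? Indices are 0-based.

step 1: normalize row 0 (÷1) = (1, 1, 1, 4)
  row 1: subtract 2×row0 = (0, 0, 3, 3)
  row 2: subtract 3×row0 = (0, 4, 0, 2)
  row 3: subtract 4×row0 = (0, 0, 3, 1)
step 2: exchange rows 1,2
step 2: normalize row 1 (÷4) = (0, 1, 0, 3)
  row 0: subtract 1×row1 = (1, 0, 1, 1)
step 3: normalize row 2 (÷3) = (0, 0, 1, 1)
  row 0: subtract 1×row2 = (1, 0, 0, 0)
  row 3: subtract 3×row2 = (0, 0, 0, 3)
step 4: normalize row 3 (÷3) = (0, 0, 0, 1)
  row 1: subtract 3×row3 = (0, 1, 0, 0)
  row 2: subtract 1×row3 = (0, 0, 1, 0)

rank = 4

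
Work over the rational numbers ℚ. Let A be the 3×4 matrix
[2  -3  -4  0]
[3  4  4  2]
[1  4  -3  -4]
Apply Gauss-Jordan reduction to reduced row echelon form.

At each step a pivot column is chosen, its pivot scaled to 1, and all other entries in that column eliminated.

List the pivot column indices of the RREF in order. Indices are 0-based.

step 1: normalize row 0 (÷2) = (1, -3/2, -2, 0)
  row 1: subtract 3×row0 = (0, 17/2, 10, 2)
  row 2: subtract 1×row0 = (0, 11/2, -1, -4)
step 2: normalize row 1 (÷17/2) = (0, 1, 20/17, 4/17)
  row 0: subtract -3/2×row1 = (1, 0, -4/17, 6/17)
  row 2: subtract 11/2×row1 = (0, 0, -127/17, -90/17)
step 3: normalize row 2 (÷-127/17) = (0, 0, 1, 90/127)
  row 0: subtract -4/17×row2 = (1, 0, 0, 66/127)
  row 1: subtract 20/17×row2 = (0, 1, 0, -76/127)

pivot columns: 0, 1, 2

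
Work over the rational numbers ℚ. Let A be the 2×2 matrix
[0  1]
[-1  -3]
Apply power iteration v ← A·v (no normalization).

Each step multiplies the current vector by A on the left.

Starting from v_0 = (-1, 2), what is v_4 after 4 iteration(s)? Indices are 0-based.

v_4 = (-34, 89)

v_0 = (-1, 2).
v_1 = A·v_0 = (2, -5).
v_2 = A·v_1 = (-5, 13).
v_3 = A·v_2 = (13, -34).
v_4 = A·v_3 = (-34, 89).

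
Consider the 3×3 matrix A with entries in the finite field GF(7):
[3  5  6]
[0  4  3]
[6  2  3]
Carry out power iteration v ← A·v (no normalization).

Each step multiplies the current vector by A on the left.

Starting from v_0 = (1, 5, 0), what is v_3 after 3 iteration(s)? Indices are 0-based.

v_0 = (1, 5, 0).
v_1 = A·v_0 = (0, 6, 2).
v_2 = A·v_1 = (0, 2, 4).
v_3 = A·v_2 = (6, 6, 2).

v_3 = (6, 6, 2)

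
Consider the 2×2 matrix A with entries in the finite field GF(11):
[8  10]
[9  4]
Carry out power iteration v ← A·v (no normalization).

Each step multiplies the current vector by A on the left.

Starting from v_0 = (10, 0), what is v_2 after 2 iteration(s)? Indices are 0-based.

v_0 = (10, 0).
v_1 = A·v_0 = (3, 2).
v_2 = A·v_1 = (0, 2).

v_2 = (0, 2)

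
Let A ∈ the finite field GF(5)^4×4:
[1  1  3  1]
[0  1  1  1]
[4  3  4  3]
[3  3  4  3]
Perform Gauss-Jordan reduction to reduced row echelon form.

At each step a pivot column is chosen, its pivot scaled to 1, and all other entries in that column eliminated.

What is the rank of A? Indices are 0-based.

step 1: normalize row 0 (÷1) = (1, 1, 3, 1)
  row 2: subtract 4×row0 = (0, 4, 2, 4)
  row 3: subtract 3×row0 = (0, 0, 0, 0)
step 2: normalize row 1 (÷1) = (0, 1, 1, 1)
  row 0: subtract 1×row1 = (1, 0, 2, 0)
  row 2: subtract 4×row1 = (0, 0, 3, 0)
step 3: normalize row 2 (÷3) = (0, 0, 1, 0)
  row 0: subtract 2×row2 = (1, 0, 0, 0)
  row 1: subtract 1×row2 = (0, 1, 0, 1)
skip col 3 (zero from row 3)

rank = 3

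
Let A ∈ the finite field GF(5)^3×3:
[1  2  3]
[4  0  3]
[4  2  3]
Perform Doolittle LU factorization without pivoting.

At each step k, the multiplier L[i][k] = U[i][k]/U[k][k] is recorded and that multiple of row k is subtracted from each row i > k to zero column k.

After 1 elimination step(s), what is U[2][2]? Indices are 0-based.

U[2][2] = 1

Step 1: pivot at (0,0) is 1.
  row1 ← row1 − (4)·row0  ⇒  L[1][0]=4, U row1=(0, 2, 1)
  row2 ← row2 − (4)·row0  ⇒  L[2][0]=4, U row2=(0, 4, 1)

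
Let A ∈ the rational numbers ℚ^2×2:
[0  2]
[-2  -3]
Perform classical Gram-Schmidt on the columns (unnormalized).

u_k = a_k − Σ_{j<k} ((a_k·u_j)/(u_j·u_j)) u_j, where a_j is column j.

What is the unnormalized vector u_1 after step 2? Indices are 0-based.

u_1 = (2, 0)

Step 1: u_0 = a_0 = (0, -2).
Step 2: u_1 = a_1 − (3/2)·u_0 = (2, 0).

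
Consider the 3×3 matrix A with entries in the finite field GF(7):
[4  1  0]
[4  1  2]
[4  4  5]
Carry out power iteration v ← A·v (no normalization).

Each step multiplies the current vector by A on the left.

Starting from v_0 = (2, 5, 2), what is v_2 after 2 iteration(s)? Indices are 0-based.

v_0 = (2, 5, 2).
v_1 = A·v_0 = (6, 3, 3).
v_2 = A·v_1 = (6, 5, 2).

v_2 = (6, 5, 2)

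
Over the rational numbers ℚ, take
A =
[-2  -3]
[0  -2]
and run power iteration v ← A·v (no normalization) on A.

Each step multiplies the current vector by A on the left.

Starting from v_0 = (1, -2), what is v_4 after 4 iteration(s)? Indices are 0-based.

v_0 = (1, -2).
v_1 = A·v_0 = (4, 4).
v_2 = A·v_1 = (-20, -8).
v_3 = A·v_2 = (64, 16).
v_4 = A·v_3 = (-176, -32).

v_4 = (-176, -32)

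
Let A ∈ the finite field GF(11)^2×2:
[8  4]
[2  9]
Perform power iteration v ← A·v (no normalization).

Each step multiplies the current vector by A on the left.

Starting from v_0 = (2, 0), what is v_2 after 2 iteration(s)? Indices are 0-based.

v_0 = (2, 0).
v_1 = A·v_0 = (5, 4).
v_2 = A·v_1 = (1, 2).

v_2 = (1, 2)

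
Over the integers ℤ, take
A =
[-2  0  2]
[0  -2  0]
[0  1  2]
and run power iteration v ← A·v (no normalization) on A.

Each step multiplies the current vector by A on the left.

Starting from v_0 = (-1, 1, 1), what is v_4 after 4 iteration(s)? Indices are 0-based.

v_0 = (-1, 1, 1).
v_1 = A·v_0 = (4, -2, 3).
v_2 = A·v_1 = (-2, 4, 4).
v_3 = A·v_2 = (12, -8, 12).
v_4 = A·v_3 = (0, 16, 16).

v_4 = (0, 16, 16)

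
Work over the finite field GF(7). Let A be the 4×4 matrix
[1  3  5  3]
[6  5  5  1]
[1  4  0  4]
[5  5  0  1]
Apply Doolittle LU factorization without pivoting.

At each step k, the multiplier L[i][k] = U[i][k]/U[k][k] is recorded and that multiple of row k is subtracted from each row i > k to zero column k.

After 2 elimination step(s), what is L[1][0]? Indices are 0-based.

k=0: U[0][0]=1
  eliminate (1,0): mult=6, new row 1: (0, 1, 3, 4); set L[1][0]=6
  eliminate (2,0): mult=1, new row 2: (0, 1, 2, 1); set L[2][0]=1
  eliminate (3,0): mult=5, new row 3: (0, 4, 3, 0); set L[3][0]=5
k=1: U[1][1]=1
  eliminate (2,1): mult=1, new row 2: (0, 0, 6, 4); set L[2][1]=1
  eliminate (3,1): mult=4, new row 3: (0, 0, 5, 5); set L[3][1]=4

L[1][0] = 6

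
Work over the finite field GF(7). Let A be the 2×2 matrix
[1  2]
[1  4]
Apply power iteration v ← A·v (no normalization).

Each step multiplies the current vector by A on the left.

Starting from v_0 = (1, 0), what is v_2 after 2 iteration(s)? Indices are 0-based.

v_2 = (3, 5)

v_0 = (1, 0).
v_1 = A·v_0 = (1, 1).
v_2 = A·v_1 = (3, 5).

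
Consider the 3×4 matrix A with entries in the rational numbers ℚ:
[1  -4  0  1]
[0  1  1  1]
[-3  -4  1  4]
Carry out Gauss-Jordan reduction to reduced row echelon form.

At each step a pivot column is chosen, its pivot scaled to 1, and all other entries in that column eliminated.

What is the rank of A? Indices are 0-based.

step 1: normalize row 0 (÷1) = (1, -4, 0, 1)
  row 2: subtract -3×row0 = (0, -16, 1, 7)
step 2: normalize row 1 (÷1) = (0, 1, 1, 1)
  row 0: subtract -4×row1 = (1, 0, 4, 5)
  row 2: subtract -16×row1 = (0, 0, 17, 23)
step 3: normalize row 2 (÷17) = (0, 0, 1, 23/17)
  row 0: subtract 4×row2 = (1, 0, 0, -7/17)
  row 1: subtract 1×row2 = (0, 1, 0, -6/17)

rank = 3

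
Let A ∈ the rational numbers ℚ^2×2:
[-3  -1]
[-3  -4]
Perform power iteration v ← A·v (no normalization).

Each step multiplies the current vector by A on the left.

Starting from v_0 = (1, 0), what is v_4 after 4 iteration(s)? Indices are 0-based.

v_0 = (1, 0).
v_1 = A·v_0 = (-3, -3).
v_2 = A·v_1 = (12, 21).
v_3 = A·v_2 = (-57, -120).
v_4 = A·v_3 = (291, 651).

v_4 = (291, 651)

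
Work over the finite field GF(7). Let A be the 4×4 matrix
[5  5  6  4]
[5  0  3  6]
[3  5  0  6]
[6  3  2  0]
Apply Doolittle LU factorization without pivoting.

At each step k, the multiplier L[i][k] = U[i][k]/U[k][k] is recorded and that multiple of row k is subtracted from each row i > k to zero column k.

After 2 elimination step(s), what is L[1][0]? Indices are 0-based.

L[1][0] = 1

k=0: U[0][0]=5
  eliminate (1,0): mult=1, new row 1: (0, 2, 4, 2); set L[1][0]=1
  eliminate (2,0): mult=2, new row 2: (0, 2, 2, 5); set L[2][0]=2
  eliminate (3,0): mult=4, new row 3: (0, 4, 6, 5); set L[3][0]=4
k=1: U[1][1]=2
  eliminate (2,1): mult=1, new row 2: (0, 0, 5, 3); set L[2][1]=1
  eliminate (3,1): mult=2, new row 3: (0, 0, 5, 1); set L[3][1]=2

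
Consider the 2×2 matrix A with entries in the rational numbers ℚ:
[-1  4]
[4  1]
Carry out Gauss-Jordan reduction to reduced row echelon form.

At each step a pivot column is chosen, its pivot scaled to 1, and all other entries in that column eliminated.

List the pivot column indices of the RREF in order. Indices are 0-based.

pivot columns: 0, 1

[1] R0 /= -1  ⇒  (1, -4)
     R1 -= 4·R0  ⇒  (0, 17)
[2] R1 /= 17  ⇒  (0, 1)
     R0 -= -4·R1  ⇒  (1, 0)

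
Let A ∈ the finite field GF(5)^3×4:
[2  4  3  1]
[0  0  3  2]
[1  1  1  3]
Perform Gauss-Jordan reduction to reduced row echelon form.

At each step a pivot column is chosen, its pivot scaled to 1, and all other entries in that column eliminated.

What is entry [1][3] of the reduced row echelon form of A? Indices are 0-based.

pivot(0,0)=2: scale R0 → (1, 2, 4, 3)
  clear (2,0): R2 −= (1)R0 → (0, 4, 2, 0)
pivot(1,1): swap R1↔R2
pivot(1,1)=4: scale R1 → (0, 1, 3, 0)
  clear (0,1): R0 −= (2)R1 → (1, 0, 3, 3)
pivot(2,2)=3: scale R2 → (0, 0, 1, 4)
  clear (0,2): R0 −= (3)R2 → (1, 0, 0, 1)
  clear (1,2): R1 −= (3)R2 → (0, 1, 0, 3)

M[1][3] = 3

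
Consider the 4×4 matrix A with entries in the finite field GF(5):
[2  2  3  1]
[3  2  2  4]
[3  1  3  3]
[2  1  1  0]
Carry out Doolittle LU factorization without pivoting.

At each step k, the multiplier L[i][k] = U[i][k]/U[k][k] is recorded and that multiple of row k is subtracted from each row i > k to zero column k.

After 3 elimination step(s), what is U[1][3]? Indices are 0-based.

Step 1: pivot at (0,0) is 2.
  row1 ← row1 − (4)·row0  ⇒  L[1][0]=4, U row1=(0, 4, 0, 0)
  row2 ← row2 − (4)·row0  ⇒  L[2][0]=4, U row2=(0, 3, 1, 4)
  row3 ← row3 − (1)·row0  ⇒  L[3][0]=1, U row3=(0, 4, 3, 4)
Step 2: pivot at (1,1) is 4.
  row2 ← row2 − (2)·row1  ⇒  L[2][1]=2, U row2=(0, 0, 1, 4)
  row3 ← row3 − (1)·row1  ⇒  L[3][1]=1, U row3=(0, 0, 3, 4)
Step 3: pivot at (2,2) is 1.
  row3 ← row3 − (3)·row2  ⇒  L[3][2]=3, U row3=(0, 0, 0, 2)

U[1][3] = 0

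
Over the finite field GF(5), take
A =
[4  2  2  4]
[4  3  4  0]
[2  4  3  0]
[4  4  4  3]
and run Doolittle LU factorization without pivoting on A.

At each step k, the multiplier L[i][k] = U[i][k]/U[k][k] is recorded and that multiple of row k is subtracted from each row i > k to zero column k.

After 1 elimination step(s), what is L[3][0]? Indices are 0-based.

L[3][0] = 1

Step 1: pivot at (0,0) is 4.
  row1 ← row1 − (1)·row0  ⇒  L[1][0]=1, U row1=(0, 1, 2, 1)
  row2 ← row2 − (3)·row0  ⇒  L[2][0]=3, U row2=(0, 3, 2, 3)
  row3 ← row3 − (1)·row0  ⇒  L[3][0]=1, U row3=(0, 2, 2, 4)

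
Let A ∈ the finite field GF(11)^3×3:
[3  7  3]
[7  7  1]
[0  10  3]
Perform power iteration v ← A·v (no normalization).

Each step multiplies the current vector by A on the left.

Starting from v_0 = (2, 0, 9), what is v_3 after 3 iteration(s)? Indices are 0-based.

v_3 = (5, 10, 8)

v_0 = (2, 0, 9).
v_1 = A·v_0 = (0, 1, 5).
v_2 = A·v_1 = (0, 1, 3).
v_3 = A·v_2 = (5, 10, 8).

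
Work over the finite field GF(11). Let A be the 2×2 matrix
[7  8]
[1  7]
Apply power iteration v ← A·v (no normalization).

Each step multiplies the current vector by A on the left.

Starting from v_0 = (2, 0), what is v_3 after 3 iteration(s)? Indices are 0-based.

v_0 = (2, 0).
v_1 = A·v_0 = (3, 2).
v_2 = A·v_1 = (4, 6).
v_3 = A·v_2 = (10, 2).

v_3 = (10, 2)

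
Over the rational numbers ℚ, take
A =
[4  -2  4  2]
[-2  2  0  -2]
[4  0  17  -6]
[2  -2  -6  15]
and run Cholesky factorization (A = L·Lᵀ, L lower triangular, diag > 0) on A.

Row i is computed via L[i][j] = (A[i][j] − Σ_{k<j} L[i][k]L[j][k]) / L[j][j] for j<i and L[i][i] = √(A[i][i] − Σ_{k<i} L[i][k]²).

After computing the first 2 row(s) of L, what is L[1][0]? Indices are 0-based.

L[1][0] = -1

Step 1: L[0][0] = √(4) = 2.
  L[1][0] = (-2) / L[0][0] = -1.
Step 2: L[1][1] = √(1) = 1.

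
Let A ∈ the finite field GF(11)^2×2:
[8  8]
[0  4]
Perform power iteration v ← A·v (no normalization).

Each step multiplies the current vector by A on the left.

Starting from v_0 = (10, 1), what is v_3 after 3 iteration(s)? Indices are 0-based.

v_0 = (10, 1).
v_1 = A·v_0 = (0, 4).
v_2 = A·v_1 = (10, 5).
v_3 = A·v_2 = (10, 9).

v_3 = (10, 9)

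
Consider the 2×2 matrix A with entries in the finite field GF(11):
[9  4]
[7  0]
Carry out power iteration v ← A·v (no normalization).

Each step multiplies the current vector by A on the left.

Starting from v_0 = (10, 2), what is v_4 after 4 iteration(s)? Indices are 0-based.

v_4 = (5, 3)

v_0 = (10, 2).
v_1 = A·v_0 = (10, 4).
v_2 = A·v_1 = (7, 4).
v_3 = A·v_2 = (2, 5).
v_4 = A·v_3 = (5, 3).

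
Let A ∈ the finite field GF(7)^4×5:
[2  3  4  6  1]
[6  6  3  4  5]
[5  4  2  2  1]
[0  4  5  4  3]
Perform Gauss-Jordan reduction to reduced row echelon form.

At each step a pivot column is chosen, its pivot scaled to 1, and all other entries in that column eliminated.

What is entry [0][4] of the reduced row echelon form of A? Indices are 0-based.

pivot(0,0)=2: scale R0 → (1, 5, 2, 3, 4)
  clear (1,0): R1 −= (6)R0 → (0, 4, 5, 0, 2)
  clear (2,0): R2 −= (5)R0 → (0, 0, 6, 1, 2)
pivot(1,1)=4: scale R1 → (0, 1, 3, 0, 4)
  clear (0,1): R0 −= (5)R1 → (1, 0, 1, 3, 5)
  clear (3,1): R3 −= (4)R1 → (0, 0, 0, 4, 1)
pivot(2,2)=6: scale R2 → (0, 0, 1, 6, 5)
  clear (0,2): R0 −= (1)R2 → (1, 0, 0, 4, 0)
  clear (1,2): R1 −= (3)R2 → (0, 1, 0, 3, 3)
pivot(3,3)=4: scale R3 → (0, 0, 0, 1, 2)
  clear (0,3): R0 −= (4)R3 → (1, 0, 0, 0, 6)
  clear (1,3): R1 −= (3)R3 → (0, 1, 0, 0, 4)
  clear (2,3): R2 −= (6)R3 → (0, 0, 1, 0, 0)

M[0][4] = 6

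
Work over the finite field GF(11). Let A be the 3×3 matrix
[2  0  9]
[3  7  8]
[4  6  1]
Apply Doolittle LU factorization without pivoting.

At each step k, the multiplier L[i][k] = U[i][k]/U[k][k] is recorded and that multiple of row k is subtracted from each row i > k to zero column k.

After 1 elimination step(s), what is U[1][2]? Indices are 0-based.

Step 1: pivot at (0,0) is 2.
  row1 ← row1 − (7)·row0  ⇒  L[1][0]=7, U row1=(0, 7, 0)
  row2 ← row2 − (2)·row0  ⇒  L[2][0]=2, U row2=(0, 6, 5)

U[1][2] = 0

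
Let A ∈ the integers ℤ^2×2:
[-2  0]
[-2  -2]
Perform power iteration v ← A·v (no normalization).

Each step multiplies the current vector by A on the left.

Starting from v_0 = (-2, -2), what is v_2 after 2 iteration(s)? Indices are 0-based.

v_0 = (-2, -2).
v_1 = A·v_0 = (4, 8).
v_2 = A·v_1 = (-8, -24).

v_2 = (-8, -24)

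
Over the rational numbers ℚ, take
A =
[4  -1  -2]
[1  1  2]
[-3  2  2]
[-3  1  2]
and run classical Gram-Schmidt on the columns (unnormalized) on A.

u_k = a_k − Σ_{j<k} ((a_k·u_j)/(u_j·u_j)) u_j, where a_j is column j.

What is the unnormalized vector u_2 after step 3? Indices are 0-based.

u_2 = (-44/101, 74/101, -84/101, 50/101)

Step 1: u_0 = a_0 = (4, 1, -3, -3).
Step 2: u_1 = a_1 − (-12/35)·u_0 = (13/35, 47/35, 34/35, -1/35).
Step 3: u_2 = a_2 − (-18/35)·u_0 − (134/101)·u_1 = (-44/101, 74/101, -84/101, 50/101).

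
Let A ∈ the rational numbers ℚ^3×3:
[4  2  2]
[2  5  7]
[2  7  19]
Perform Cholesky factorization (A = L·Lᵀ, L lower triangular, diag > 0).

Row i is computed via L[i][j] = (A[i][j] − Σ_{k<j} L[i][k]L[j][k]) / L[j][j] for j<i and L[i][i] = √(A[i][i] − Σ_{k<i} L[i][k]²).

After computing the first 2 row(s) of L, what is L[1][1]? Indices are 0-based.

L[1][1] = 2

Step 1: L[0][0] = √(4) = 2.
  L[1][0] = (2) / L[0][0] = 1.
Step 2: L[1][1] = √(4) = 2.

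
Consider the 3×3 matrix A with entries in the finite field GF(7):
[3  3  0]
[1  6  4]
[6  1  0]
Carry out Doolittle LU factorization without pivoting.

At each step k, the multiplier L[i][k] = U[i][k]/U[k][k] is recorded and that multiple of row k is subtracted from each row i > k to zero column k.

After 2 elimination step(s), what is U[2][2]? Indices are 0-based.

U[2][2] = 4

Step 1: pivot at (0,0) is 3.
  row1 ← row1 − (5)·row0  ⇒  L[1][0]=5, U row1=(0, 5, 4)
  row2 ← row2 − (2)·row0  ⇒  L[2][0]=2, U row2=(0, 2, 0)
Step 2: pivot at (1,1) is 5.
  row2 ← row2 − (6)·row1  ⇒  L[2][1]=6, U row2=(0, 0, 4)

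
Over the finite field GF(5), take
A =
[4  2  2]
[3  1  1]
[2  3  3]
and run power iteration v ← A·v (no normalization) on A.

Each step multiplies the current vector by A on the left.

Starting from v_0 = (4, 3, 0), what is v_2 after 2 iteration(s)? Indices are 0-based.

v_0 = (4, 3, 0).
v_1 = A·v_0 = (2, 0, 2).
v_2 = A·v_1 = (2, 3, 0).

v_2 = (2, 3, 0)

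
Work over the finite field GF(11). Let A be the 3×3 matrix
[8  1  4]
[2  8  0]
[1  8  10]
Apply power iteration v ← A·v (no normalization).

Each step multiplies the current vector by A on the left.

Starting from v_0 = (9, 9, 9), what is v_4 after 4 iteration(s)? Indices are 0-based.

v_4 = (0, 10, 7)

v_0 = (9, 9, 9).
v_1 = A·v_0 = (7, 2, 6).
v_2 = A·v_1 = (5, 8, 6).
v_3 = A·v_2 = (6, 8, 8).
v_4 = A·v_3 = (0, 10, 7).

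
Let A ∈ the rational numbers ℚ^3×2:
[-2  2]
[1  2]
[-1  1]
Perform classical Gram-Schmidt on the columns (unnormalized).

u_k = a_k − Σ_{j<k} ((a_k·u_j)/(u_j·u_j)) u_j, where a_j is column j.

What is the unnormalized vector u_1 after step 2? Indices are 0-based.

Step 1: u_0 = a_0 = (-2, 1, -1).
Step 2: u_1 = a_1 − (-1/2)·u_0 = (1, 5/2, 1/2).

u_1 = (1, 5/2, 1/2)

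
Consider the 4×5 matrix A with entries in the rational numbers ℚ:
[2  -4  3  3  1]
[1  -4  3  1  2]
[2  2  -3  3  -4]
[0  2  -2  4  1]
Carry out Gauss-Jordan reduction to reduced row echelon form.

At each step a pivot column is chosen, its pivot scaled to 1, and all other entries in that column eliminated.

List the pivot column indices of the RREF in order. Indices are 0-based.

pivot(0,0)=2: scale R0 → (1, -2, 3/2, 3/2, 1/2)
  clear (1,0): R1 −= (1)R0 → (0, -2, 3/2, -1/2, 3/2)
  clear (2,0): R2 −= (2)R0 → (0, 6, -6, 0, -5)
pivot(1,1)=-2: scale R1 → (0, 1, -3/4, 1/4, -3/4)
  clear (0,1): R0 −= (-2)R1 → (1, 0, 0, 2, -1)
  clear (2,1): R2 −= (6)R1 → (0, 0, -3/2, -3/2, -1/2)
  clear (3,1): R3 −= (2)R1 → (0, 0, -1/2, 7/2, 5/2)
pivot(2,2)=-3/2: scale R2 → (0, 0, 1, 1, 1/3)
  clear (1,2): R1 −= (-3/4)R2 → (0, 1, 0, 1, -1/2)
  clear (3,2): R3 −= (-1/2)R2 → (0, 0, 0, 4, 8/3)
pivot(3,3)=4: scale R3 → (0, 0, 0, 1, 2/3)
  clear (0,3): R0 −= (2)R3 → (1, 0, 0, 0, -7/3)
  clear (1,3): R1 −= (1)R3 → (0, 1, 0, 0, -7/6)
  clear (2,3): R2 −= (1)R3 → (0, 0, 1, 0, -1/3)

pivot columns: 0, 1, 2, 3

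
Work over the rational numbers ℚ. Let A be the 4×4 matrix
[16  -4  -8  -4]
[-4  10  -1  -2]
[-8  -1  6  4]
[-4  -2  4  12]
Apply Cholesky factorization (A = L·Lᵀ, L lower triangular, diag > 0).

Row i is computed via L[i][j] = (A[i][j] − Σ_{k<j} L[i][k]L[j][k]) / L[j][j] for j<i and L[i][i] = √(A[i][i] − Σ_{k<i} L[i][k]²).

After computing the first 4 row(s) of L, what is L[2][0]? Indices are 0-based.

Step 1: L[0][0] = √(16) = 4.
  L[1][0] = (-4) / L[0][0] = -1.
Step 2: L[1][1] = √(9) = 3.
  L[2][0] = (-8) / L[0][0] = -2.
  L[2][1] = (-3) / L[1][1] = -1.
Step 3: L[2][2] = √(1) = 1.
  L[3][0] = (-4) / L[0][0] = -1.
  L[3][1] = (-3) / L[1][1] = -1.
  L[3][2] = (1) / L[2][2] = 1.
Step 4: L[3][3] = √(9) = 3.

L[2][0] = -2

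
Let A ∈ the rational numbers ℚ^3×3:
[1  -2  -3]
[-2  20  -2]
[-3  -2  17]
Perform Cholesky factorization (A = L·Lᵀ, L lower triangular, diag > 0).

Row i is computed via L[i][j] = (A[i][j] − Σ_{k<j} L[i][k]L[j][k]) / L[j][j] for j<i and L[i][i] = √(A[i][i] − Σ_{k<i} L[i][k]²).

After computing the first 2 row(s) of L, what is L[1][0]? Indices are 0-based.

L[1][0] = -2

Step 1: L[0][0] = √(1) = 1.
  L[1][0] = (-2) / L[0][0] = -2.
Step 2: L[1][1] = √(16) = 4.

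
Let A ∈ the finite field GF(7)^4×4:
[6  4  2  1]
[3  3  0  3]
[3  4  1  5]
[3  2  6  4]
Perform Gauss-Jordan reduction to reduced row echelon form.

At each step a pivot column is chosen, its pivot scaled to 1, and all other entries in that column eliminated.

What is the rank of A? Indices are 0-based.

rank = 4

pivot(0,0)=6: scale R0 → (1, 3, 5, 6)
  clear (1,0): R1 −= (3)R0 → (0, 1, 6, 6)
  clear (2,0): R2 −= (3)R0 → (0, 2, 0, 1)
  clear (3,0): R3 −= (3)R0 → (0, 0, 5, 0)
pivot(1,1)=1: scale R1 → (0, 1, 6, 6)
  clear (0,1): R0 −= (3)R1 → (1, 0, 1, 2)
  clear (2,1): R2 −= (2)R1 → (0, 0, 2, 3)
pivot(2,2)=2: scale R2 → (0, 0, 1, 5)
  clear (0,2): R0 −= (1)R2 → (1, 0, 0, 4)
  clear (1,2): R1 −= (6)R2 → (0, 1, 0, 4)
  clear (3,2): R3 −= (5)R2 → (0, 0, 0, 3)
pivot(3,3)=3: scale R3 → (0, 0, 0, 1)
  clear (0,3): R0 −= (4)R3 → (1, 0, 0, 0)
  clear (1,3): R1 −= (4)R3 → (0, 1, 0, 0)
  clear (2,3): R2 −= (5)R3 → (0, 0, 1, 0)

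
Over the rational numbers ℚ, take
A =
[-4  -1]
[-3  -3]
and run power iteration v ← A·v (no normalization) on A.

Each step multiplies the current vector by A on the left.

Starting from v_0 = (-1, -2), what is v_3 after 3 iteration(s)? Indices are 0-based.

v_0 = (-1, -2).
v_1 = A·v_0 = (6, 9).
v_2 = A·v_1 = (-33, -45).
v_3 = A·v_2 = (177, 234).

v_3 = (177, 234)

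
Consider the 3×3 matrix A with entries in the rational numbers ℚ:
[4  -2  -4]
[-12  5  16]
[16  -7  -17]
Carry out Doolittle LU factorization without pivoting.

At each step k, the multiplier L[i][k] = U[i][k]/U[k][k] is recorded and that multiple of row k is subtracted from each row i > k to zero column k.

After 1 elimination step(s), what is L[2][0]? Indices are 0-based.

Step 1: pivot at (0,0) is 4.
  row1 ← row1 − (-3)·row0  ⇒  L[1][0]=-3, U row1=(0, -1, 4)
  row2 ← row2 − (4)·row0  ⇒  L[2][0]=4, U row2=(0, 1, -1)

L[2][0] = 4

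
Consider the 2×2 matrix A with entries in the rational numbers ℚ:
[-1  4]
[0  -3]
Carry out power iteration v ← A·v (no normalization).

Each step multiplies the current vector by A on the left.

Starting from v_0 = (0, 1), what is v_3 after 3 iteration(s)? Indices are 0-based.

v_3 = (52, -27)

v_0 = (0, 1).
v_1 = A·v_0 = (4, -3).
v_2 = A·v_1 = (-16, 9).
v_3 = A·v_2 = (52, -27).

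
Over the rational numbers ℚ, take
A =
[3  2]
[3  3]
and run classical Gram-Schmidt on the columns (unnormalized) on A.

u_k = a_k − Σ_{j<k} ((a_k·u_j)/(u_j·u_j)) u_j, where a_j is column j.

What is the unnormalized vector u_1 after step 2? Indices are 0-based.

u_1 = (-1/2, 1/2)

Step 1: u_0 = a_0 = (3, 3).
Step 2: u_1 = a_1 − (5/6)·u_0 = (-1/2, 1/2).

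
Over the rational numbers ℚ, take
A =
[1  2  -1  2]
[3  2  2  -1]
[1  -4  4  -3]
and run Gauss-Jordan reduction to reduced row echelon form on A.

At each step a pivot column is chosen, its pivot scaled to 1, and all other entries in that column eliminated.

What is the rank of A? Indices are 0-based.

pivot(0,0)=1: scale R0 → (1, 2, -1, 2)
  clear (1,0): R1 −= (3)R0 → (0, -4, 5, -7)
  clear (2,0): R2 −= (1)R0 → (0, -6, 5, -5)
pivot(1,1)=-4: scale R1 → (0, 1, -5/4, 7/4)
  clear (0,1): R0 −= (2)R1 → (1, 0, 3/2, -3/2)
  clear (2,1): R2 −= (-6)R1 → (0, 0, -5/2, 11/2)
pivot(2,2)=-5/2: scale R2 → (0, 0, 1, -11/5)
  clear (0,2): R0 −= (3/2)R2 → (1, 0, 0, 9/5)
  clear (1,2): R1 −= (-5/4)R2 → (0, 1, 0, -1)

rank = 3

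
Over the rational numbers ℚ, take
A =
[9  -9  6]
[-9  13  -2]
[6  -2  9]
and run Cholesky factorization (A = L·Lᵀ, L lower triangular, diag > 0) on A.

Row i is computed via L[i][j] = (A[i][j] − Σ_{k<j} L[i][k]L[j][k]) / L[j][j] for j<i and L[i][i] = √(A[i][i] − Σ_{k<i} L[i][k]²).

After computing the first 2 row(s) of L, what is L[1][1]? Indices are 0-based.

L[1][1] = 2

Step 1: L[0][0] = √(9) = 3.
  L[1][0] = (-9) / L[0][0] = -3.
Step 2: L[1][1] = √(4) = 2.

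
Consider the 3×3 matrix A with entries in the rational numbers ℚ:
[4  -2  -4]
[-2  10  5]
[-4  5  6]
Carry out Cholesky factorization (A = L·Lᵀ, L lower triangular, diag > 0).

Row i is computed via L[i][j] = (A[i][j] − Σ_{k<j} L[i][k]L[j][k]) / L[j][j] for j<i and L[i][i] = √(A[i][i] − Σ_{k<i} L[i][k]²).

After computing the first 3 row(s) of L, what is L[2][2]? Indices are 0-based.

Step 1: L[0][0] = √(4) = 2.
  L[1][0] = (-2) / L[0][0] = -1.
Step 2: L[1][1] = √(9) = 3.
  L[2][0] = (-4) / L[0][0] = -2.
  L[2][1] = (3) / L[1][1] = 1.
Step 3: L[2][2] = √(1) = 1.

L[2][2] = 1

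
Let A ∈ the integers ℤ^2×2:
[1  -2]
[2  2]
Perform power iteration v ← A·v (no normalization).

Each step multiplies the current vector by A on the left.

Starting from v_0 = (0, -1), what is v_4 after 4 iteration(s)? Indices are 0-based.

v_0 = (0, -1).
v_1 = A·v_0 = (2, -2).
v_2 = A·v_1 = (6, 0).
v_3 = A·v_2 = (6, 12).
v_4 = A·v_3 = (-18, 36).

v_4 = (-18, 36)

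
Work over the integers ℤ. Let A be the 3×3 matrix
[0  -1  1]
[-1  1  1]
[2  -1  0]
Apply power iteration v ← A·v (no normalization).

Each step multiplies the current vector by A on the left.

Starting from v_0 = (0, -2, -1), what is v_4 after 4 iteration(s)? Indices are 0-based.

v_0 = (0, -2, -1).
v_1 = A·v_0 = (1, -3, 2).
v_2 = A·v_1 = (5, -2, 5).
v_3 = A·v_2 = (7, -2, 12).
v_4 = A·v_3 = (14, 3, 16).

v_4 = (14, 3, 16)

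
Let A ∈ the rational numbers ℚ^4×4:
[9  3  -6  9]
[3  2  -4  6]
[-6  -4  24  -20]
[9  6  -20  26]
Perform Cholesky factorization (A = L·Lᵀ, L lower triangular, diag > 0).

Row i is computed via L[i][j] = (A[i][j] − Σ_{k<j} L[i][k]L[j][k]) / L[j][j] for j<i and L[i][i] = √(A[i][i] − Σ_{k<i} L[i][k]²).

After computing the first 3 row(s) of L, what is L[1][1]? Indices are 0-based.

Step 1: L[0][0] = √(9) = 3.
  L[1][0] = (3) / L[0][0] = 1.
Step 2: L[1][1] = √(1) = 1.
  L[2][0] = (-6) / L[0][0] = -2.
  L[2][1] = (-2) / L[1][1] = -2.
Step 3: L[2][2] = √(16) = 4.

L[1][1] = 1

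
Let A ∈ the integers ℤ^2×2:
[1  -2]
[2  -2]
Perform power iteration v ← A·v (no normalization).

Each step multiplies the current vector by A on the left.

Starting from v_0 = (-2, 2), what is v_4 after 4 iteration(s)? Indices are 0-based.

v_0 = (-2, 2).
v_1 = A·v_0 = (-6, -8).
v_2 = A·v_1 = (10, 4).
v_3 = A·v_2 = (2, 12).
v_4 = A·v_3 = (-22, -20).

v_4 = (-22, -20)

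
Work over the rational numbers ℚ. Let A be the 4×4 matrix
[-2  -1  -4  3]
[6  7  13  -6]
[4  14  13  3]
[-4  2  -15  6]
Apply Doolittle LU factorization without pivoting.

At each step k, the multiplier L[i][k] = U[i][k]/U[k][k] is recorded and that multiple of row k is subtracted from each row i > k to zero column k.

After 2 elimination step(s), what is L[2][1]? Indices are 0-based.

Step 1: pivot at (0,0) is -2.
  row1 ← row1 − (-3)·row0  ⇒  L[1][0]=-3, U row1=(0, 4, 1, 3)
  row2 ← row2 − (-2)·row0  ⇒  L[2][0]=-2, U row2=(0, 12, 5, 9)
  row3 ← row3 − (2)·row0  ⇒  L[3][0]=2, U row3=(0, 4, -7, 0)
Step 2: pivot at (1,1) is 4.
  row2 ← row2 − (3)·row1  ⇒  L[2][1]=3, U row2=(0, 0, 2, 0)
  row3 ← row3 − (1)·row1  ⇒  L[3][1]=1, U row3=(0, 0, -8, -3)

L[2][1] = 3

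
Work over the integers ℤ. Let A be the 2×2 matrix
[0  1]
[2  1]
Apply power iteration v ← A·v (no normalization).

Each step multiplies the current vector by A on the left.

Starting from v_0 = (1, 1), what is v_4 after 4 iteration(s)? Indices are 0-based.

v_0 = (1, 1).
v_1 = A·v_0 = (1, 3).
v_2 = A·v_1 = (3, 5).
v_3 = A·v_2 = (5, 11).
v_4 = A·v_3 = (11, 21).

v_4 = (11, 21)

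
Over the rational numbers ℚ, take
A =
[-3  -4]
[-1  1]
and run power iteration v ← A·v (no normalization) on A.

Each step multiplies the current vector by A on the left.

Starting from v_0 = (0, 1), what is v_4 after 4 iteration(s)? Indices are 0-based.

v_4 = (144, 41)

v_0 = (0, 1).
v_1 = A·v_0 = (-4, 1).
v_2 = A·v_1 = (8, 5).
v_3 = A·v_2 = (-44, -3).
v_4 = A·v_3 = (144, 41).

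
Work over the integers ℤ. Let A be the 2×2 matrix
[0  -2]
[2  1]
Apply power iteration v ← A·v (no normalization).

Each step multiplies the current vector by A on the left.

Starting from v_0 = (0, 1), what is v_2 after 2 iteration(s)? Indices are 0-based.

v_2 = (-2, -3)

v_0 = (0, 1).
v_1 = A·v_0 = (-2, 1).
v_2 = A·v_1 = (-2, -3).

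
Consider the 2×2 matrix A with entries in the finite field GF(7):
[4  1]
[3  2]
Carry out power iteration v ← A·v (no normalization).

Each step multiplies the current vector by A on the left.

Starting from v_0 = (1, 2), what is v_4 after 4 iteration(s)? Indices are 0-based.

v_0 = (1, 2).
v_1 = A·v_0 = (6, 0).
v_2 = A·v_1 = (3, 4).
v_3 = A·v_2 = (2, 3).
v_4 = A·v_3 = (4, 5).

v_4 = (4, 5)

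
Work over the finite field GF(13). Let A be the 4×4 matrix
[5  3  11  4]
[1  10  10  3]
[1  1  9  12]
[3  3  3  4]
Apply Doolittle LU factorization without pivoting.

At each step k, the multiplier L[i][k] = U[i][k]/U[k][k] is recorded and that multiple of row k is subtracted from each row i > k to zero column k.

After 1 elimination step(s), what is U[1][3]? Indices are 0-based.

k=0: U[0][0]=5
  eliminate (1,0): mult=8, new row 1: (0, 12, 0, 10); set L[1][0]=8
  eliminate (2,0): mult=8, new row 2: (0, 3, 12, 6); set L[2][0]=8
  eliminate (3,0): mult=11, new row 3: (0, 9, 12, 12); set L[3][0]=11

U[1][3] = 10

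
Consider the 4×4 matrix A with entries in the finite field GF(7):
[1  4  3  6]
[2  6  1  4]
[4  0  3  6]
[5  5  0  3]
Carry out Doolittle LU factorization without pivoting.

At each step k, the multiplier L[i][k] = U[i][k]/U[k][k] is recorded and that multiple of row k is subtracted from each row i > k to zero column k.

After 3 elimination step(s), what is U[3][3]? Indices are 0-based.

Step 1: pivot at (0,0) is 1.
  row1 ← row1 − (2)·row0  ⇒  L[1][0]=2, U row1=(0, 5, 2, 6)
  row2 ← row2 − (4)·row0  ⇒  L[2][0]=4, U row2=(0, 5, 5, 3)
  row3 ← row3 − (5)·row0  ⇒  L[3][0]=5, U row3=(0, 6, 6, 1)
Step 2: pivot at (1,1) is 5.
  row2 ← row2 − (1)·row1  ⇒  L[2][1]=1, U row2=(0, 0, 3, 4)
  row3 ← row3 − (4)·row1  ⇒  L[3][1]=4, U row3=(0, 0, 5, 5)
Step 3: pivot at (2,2) is 3.
  row3 ← row3 − (4)·row2  ⇒  L[3][2]=4, U row3=(0, 0, 0, 3)

U[3][3] = 3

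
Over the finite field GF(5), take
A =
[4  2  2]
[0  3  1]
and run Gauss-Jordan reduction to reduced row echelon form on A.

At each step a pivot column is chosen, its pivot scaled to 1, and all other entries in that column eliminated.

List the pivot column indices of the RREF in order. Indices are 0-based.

[1] R0 /= 4  ⇒  (1, 3, 3)
[2] R1 /= 3  ⇒  (0, 1, 2)
     R0 -= 3·R1  ⇒  (1, 0, 2)

pivot columns: 0, 1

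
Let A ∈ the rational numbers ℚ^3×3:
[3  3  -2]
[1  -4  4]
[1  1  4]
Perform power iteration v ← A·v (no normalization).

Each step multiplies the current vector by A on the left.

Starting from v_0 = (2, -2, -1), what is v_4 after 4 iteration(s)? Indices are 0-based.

v_4 = (526, -762, -2)

v_0 = (2, -2, -1).
v_1 = A·v_0 = (2, 6, -4).
v_2 = A·v_1 = (32, -38, -8).
v_3 = A·v_2 = (-2, 152, -38).
v_4 = A·v_3 = (526, -762, -2).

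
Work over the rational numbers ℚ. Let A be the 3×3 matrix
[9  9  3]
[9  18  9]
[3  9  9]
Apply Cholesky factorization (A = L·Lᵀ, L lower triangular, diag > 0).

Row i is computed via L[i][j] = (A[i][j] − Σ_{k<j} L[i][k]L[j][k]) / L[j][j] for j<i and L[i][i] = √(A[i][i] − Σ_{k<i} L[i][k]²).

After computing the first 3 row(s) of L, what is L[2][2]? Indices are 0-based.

Step 1: L[0][0] = √(9) = 3.
  L[1][0] = (9) / L[0][0] = 3.
Step 2: L[1][1] = √(9) = 3.
  L[2][0] = (3) / L[0][0] = 1.
  L[2][1] = (6) / L[1][1] = 2.
Step 3: L[2][2] = √(4) = 2.

L[2][2] = 2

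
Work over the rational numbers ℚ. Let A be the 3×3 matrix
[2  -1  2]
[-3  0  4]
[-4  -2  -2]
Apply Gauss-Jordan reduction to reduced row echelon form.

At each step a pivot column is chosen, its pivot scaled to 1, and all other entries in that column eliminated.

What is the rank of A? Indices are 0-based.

rank = 3

pivot(0,0)=2: scale R0 → (1, -1/2, 1)
  clear (1,0): R1 −= (-3)R0 → (0, -3/2, 7)
  clear (2,0): R2 −= (-4)R0 → (0, -4, 2)
pivot(1,1)=-3/2: scale R1 → (0, 1, -14/3)
  clear (0,1): R0 −= (-1/2)R1 → (1, 0, -4/3)
  clear (2,1): R2 −= (-4)R1 → (0, 0, -50/3)
pivot(2,2)=-50/3: scale R2 → (0, 0, 1)
  clear (0,2): R0 −= (-4/3)R2 → (1, 0, 0)
  clear (1,2): R1 −= (-14/3)R2 → (0, 1, 0)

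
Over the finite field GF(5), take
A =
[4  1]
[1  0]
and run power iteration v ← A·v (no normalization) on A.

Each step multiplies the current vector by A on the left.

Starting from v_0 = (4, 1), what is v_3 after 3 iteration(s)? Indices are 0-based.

v_0 = (4, 1).
v_1 = A·v_0 = (2, 4).
v_2 = A·v_1 = (2, 2).
v_3 = A·v_2 = (0, 2).

v_3 = (0, 2)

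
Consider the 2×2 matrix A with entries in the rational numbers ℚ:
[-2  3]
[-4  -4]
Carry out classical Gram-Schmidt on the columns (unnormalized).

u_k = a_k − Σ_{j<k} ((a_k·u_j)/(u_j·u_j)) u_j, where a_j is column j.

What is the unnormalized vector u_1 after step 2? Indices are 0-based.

Step 1: u_0 = a_0 = (-2, -4).
Step 2: u_1 = a_1 − (1/2)·u_0 = (4, -2).

u_1 = (4, -2)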